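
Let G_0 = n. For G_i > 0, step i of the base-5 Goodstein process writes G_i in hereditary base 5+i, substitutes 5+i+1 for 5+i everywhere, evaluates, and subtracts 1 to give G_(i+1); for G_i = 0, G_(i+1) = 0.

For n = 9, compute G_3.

base 5: 9 = 5 + 4; at 6: 6 + 4 = 10; next = 9
base 6: 9 = 6 + 3; at 7: 7 + 3 = 10; next = 9
base 7: 9 = 7 + 2; at 8: 8 + 2 = 10; next = 9
base 8: 9 = 8 + 1; at 9: 9 + 1 = 10; next = 9

9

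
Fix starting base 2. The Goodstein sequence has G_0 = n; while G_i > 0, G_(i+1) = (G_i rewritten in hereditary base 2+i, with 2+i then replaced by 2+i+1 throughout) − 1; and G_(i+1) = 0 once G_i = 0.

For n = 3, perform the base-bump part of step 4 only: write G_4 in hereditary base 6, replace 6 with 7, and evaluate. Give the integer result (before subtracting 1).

[0] 3 ≡ 2 + 1 (base 2). Lift 3: 4. −1: 3.
[1] 3 ≡ 3 (base 3). Lift 4: 4. −1: 3.
[2] 3 ≡ 3 (base 4). Lift 5: 3. −1: 2.
[3] 2 ≡ 2 (base 5). Lift 6: 2. −1: 1.
[4] 1 ≡ 1 (base 6). Lift 7: 1. −1: 0.

1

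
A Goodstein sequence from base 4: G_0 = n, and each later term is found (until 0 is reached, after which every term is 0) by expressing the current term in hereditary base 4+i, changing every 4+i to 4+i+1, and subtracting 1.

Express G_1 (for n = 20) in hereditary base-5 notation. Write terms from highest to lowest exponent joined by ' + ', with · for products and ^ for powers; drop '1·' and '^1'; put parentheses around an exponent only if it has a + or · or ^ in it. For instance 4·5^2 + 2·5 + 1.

5^2 + 4

[0] 20 ≡ 4^2 + 4 (base 4). Lift 5: 30. −1: 29.
[1] 29 ≡ 5^2 + 4 (base 5). Lift 6: 40. −1: 39.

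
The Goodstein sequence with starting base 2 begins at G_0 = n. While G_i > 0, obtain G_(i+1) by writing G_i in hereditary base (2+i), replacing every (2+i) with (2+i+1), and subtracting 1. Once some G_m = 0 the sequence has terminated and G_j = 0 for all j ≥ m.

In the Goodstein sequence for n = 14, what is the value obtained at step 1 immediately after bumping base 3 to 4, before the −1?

1282

G_0 = 14. HB_2(14) = 2^(2 + 1) + 2^2 + 2. Bump = 111. G_1 = 110.
G_1 = 110. HB_3(110) = 3^(3 + 1) + 3^3 + 2. Bump = 1282. G_2 = 1281.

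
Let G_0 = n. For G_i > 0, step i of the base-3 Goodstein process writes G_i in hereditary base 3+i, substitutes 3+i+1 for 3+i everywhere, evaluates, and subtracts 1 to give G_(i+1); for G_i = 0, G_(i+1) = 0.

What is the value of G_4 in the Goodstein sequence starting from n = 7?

step 0: 7 = 2·3 + 1; sub 4 for 3: 2·4 + 1; = 9; G_1 = 9−1 = 8
step 1: 8 = 2·4; sub 5 for 4: 2·5; = 10; G_2 = 10−1 = 9
step 2: 9 = 5 + 4; sub 6 for 5: 6 + 4; = 10; G_3 = 10−1 = 9
step 3: 9 = 6 + 3; sub 7 for 6: 7 + 3; = 10; G_4 = 10−1 = 9

9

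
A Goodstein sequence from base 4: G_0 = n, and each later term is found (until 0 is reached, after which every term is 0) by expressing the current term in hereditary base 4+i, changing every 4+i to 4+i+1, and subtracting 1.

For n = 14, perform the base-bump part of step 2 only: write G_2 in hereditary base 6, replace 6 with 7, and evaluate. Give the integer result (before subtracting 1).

21

base 4: 14 = 3·4 + 2; at 5: 3·5 + 2 = 17; next = 16
base 5: 16 = 3·5 + 1; at 6: 3·6 + 1 = 19; next = 18
base 6: 18 = 3·6; at 7: 3·7 = 21; next = 20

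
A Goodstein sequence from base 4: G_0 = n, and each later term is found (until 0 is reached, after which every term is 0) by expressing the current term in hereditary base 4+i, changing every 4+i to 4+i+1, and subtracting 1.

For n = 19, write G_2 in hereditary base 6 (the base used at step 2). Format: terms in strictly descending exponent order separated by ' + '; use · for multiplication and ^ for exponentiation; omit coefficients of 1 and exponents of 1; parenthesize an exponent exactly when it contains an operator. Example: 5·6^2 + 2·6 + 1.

[0] 19 ≡ 4^2 + 3 (base 4). Lift 5: 28. −1: 27.
[1] 27 ≡ 5^2 + 2 (base 5). Lift 6: 38. −1: 37.

6^2 + 1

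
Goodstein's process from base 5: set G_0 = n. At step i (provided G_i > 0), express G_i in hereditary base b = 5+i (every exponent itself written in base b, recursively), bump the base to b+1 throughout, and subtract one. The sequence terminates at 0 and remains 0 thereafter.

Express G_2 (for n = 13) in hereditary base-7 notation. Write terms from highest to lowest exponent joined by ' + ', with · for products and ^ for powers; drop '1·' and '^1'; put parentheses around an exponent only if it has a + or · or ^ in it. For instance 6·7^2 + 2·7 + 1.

G_0 = 13. HB_5(13) = 2·5 + 3. Bump = 15. G_1 = 14.
G_1 = 14. HB_6(14) = 2·6 + 2. Bump = 16. G_2 = 15.
G_2 = 15. HB_7(15) = 2·7 + 1. Bump = 17. G_3 = 16.

2·7 + 1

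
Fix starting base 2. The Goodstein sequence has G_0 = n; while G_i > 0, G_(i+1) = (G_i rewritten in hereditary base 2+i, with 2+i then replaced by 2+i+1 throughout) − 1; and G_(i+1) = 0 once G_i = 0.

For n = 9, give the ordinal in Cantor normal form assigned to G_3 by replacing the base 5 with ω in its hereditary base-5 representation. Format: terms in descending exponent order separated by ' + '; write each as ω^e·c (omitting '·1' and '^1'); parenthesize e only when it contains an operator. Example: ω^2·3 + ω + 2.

ω^ω·3 + ω^3·3 + ω^2·3 + ω·3 + 2

9 —HB2→ 2^(2 + 1) + 1 —bump→ 3^(3 + 1) + 1 = 82 —(−1)→ 81
81 —HB3→ 3^(3 + 1) —bump→ 4^(4 + 1) = 1024 —(−1)→ 1023
1023 —HB4→ 3·4^4 + 3·4^3 + 3·4^2 + 3·4 + 3 —bump→ 3·5^5 + 3·5^3 + 3·5^2 + 3·5 + 3 = 9843 —(−1)→ 9842
9842 —HB5→ 3·5^5 + 3·5^3 + 3·5^2 + 3·5 + 2 —bump→ 3·6^6 + 3·6^3 + 3·6^2 + 3·6 + 2 = 140744 —(−1)→ 140743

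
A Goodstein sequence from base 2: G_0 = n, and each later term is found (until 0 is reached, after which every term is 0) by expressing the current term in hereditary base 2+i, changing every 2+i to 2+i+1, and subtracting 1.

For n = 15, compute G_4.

326593

G_0 = 15. HB_2(15) = 2^(2 + 1) + 2^2 + 2 + 1. Bump = 112. G_1 = 111.
G_1 = 111. HB_3(111) = 3^(3 + 1) + 3^3 + 3. Bump = 1284. G_2 = 1283.
G_2 = 1283. HB_4(1283) = 4^(4 + 1) + 4^4 + 3. Bump = 18753. G_3 = 18752.
G_3 = 18752. HB_5(18752) = 5^(5 + 1) + 5^5 + 2. Bump = 326594. G_4 = 326593.
G_4 = 326593. HB_6(326593) = 6^(6 + 1) + 6^6 + 1. Bump = 6588345. G_5 = 6588344.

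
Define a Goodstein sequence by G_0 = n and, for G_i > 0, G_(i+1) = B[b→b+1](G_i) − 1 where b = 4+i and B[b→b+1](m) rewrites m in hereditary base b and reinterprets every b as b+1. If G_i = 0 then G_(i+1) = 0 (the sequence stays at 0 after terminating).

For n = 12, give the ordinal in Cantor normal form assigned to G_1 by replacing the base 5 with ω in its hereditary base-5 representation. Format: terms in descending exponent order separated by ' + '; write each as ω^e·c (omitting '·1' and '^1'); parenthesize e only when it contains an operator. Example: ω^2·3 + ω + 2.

ω·2 + 4

G_0 = 12. HB_4(12) = 3·4. Bump = 15. G_1 = 14.
G_1 = 14. HB_5(14) = 2·5 + 4. Bump = 16. G_2 = 15.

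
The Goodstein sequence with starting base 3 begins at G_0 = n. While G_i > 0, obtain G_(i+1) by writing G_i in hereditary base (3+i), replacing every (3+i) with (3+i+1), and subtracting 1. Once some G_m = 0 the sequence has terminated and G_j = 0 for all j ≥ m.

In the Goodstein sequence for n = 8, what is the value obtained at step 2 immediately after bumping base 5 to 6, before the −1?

[0] 8 ≡ 2·3 + 2 (base 3). Lift 4: 10. −1: 9.
[1] 9 ≡ 2·4 + 1 (base 4). Lift 5: 11. −1: 10.
[2] 10 ≡ 2·5 (base 5). Lift 6: 12. −1: 11.

12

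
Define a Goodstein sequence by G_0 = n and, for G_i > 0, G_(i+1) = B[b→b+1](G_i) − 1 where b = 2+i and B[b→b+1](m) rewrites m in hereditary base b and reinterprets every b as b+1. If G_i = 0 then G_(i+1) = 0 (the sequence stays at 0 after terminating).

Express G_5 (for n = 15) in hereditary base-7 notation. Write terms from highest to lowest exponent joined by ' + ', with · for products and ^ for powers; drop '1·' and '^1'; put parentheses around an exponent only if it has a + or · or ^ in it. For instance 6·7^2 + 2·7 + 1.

(0) 15|_2 = 2^(2 + 1) + 2^2 + 2 + 1 ↦ 3^(3 + 1) + 3^3 + 3 + 1|_3 = 112 ⇒ 111
(1) 111|_3 = 3^(3 + 1) + 3^3 + 3 ↦ 4^(4 + 1) + 4^4 + 4|_4 = 1284 ⇒ 1283
(2) 1283|_4 = 4^(4 + 1) + 4^4 + 3 ↦ 5^(5 + 1) + 5^5 + 3|_5 = 18753 ⇒ 18752
(3) 18752|_5 = 5^(5 + 1) + 5^5 + 2 ↦ 6^(6 + 1) + 6^6 + 2|_6 = 326594 ⇒ 326593
(4) 326593|_6 = 6^(6 + 1) + 6^6 + 1 ↦ 7^(7 + 1) + 7^7 + 1|_7 = 6588345 ⇒ 6588344
(5) 6588344|_7 = 7^(7 + 1) + 7^7 ↦ 8^(8 + 1) + 8^8|_8 = 150994944 ⇒ 150994943

7^(7 + 1) + 7^7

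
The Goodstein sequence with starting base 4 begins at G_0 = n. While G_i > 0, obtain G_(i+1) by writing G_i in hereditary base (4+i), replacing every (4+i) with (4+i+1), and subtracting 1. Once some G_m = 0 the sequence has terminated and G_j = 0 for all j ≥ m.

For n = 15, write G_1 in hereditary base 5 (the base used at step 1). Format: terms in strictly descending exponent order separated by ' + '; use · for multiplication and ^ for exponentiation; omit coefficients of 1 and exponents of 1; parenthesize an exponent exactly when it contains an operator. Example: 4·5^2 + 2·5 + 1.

3·5 + 2

G_0=15  [base 4] 3·4 + 3  →[4↦5]→  3·5 + 3 = 18  −1 ⇒ G_1=17
G_1=17  [base 5] 3·5 + 2  →[5↦6]→  3·6 + 2 = 20  −1 ⇒ G_2=19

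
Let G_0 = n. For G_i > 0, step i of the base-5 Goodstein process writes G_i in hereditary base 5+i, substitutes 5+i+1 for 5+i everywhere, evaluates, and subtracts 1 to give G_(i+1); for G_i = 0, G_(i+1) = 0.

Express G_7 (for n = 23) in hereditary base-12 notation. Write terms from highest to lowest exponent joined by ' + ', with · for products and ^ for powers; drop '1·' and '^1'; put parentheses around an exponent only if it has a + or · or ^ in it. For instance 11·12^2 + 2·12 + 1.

step 0: 23 = 4·5 + 3; sub 6 for 5: 4·6 + 3; = 27; G_1 = 27−1 = 26
step 1: 26 = 4·6 + 2; sub 7 for 6: 4·7 + 2; = 30; G_2 = 30−1 = 29
step 2: 29 = 4·7 + 1; sub 8 for 7: 4·8 + 1; = 33; G_3 = 33−1 = 32
step 3: 32 = 4·8; sub 9 for 8: 4·9; = 36; G_4 = 36−1 = 35
step 4: 35 = 3·9 + 8; sub 10 for 9: 3·10 + 8; = 38; G_5 = 38−1 = 37
step 5: 37 = 3·10 + 7; sub 11 for 10: 3·11 + 7; = 40; G_6 = 40−1 = 39
step 6: 39 = 3·11 + 6; sub 12 for 11: 3·12 + 6; = 42; G_7 = 42−1 = 41
step 7: 41 = 3·12 + 5; sub 13 for 12: 3·13 + 5; = 44; G_8 = 44−1 = 43

3·12 + 5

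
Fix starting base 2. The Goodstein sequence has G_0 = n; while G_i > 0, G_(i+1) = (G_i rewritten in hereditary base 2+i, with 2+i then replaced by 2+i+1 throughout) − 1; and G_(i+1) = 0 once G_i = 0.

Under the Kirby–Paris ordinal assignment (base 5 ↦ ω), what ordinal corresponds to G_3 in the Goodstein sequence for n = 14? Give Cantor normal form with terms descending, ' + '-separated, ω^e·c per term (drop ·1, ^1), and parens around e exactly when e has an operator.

(0) 14|_2 = 2^(2 + 1) + 2^2 + 2 ↦ 3^(3 + 1) + 3^3 + 3|_3 = 111 ⇒ 110
(1) 110|_3 = 3^(3 + 1) + 3^3 + 2 ↦ 4^(4 + 1) + 4^4 + 2|_4 = 1282 ⇒ 1281
(2) 1281|_4 = 4^(4 + 1) + 4^4 + 1 ↦ 5^(5 + 1) + 5^5 + 1|_5 = 18751 ⇒ 18750

ω^(ω + 1) + ω^ω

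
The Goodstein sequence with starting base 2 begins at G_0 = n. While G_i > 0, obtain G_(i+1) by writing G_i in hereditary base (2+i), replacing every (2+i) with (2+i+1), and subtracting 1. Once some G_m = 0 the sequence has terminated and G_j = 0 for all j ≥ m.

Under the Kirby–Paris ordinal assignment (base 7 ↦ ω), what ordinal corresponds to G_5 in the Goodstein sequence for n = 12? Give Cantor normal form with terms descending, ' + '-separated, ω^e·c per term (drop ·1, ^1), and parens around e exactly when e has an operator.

base 2: 12 = 2^(2 + 1) + 2^2; at 3: 3^(3 + 1) + 3^3 = 108; next = 107
base 3: 107 = 3^(3 + 1) + 2·3^2 + 2·3 + 2; at 4: 4^(4 + 1) + 2·4^2 + 2·4 + 2 = 1066; next = 1065
base 4: 1065 = 4^(4 + 1) + 2·4^2 + 2·4 + 1; at 5: 5^(5 + 1) + 2·5^2 + 2·5 + 1 = 15686; next = 15685
base 5: 15685 = 5^(5 + 1) + 2·5^2 + 2·5; at 6: 6^(6 + 1) + 2·6^2 + 2·6 = 280020; next = 280019
base 6: 280019 = 6^(6 + 1) + 2·6^2 + 6 + 5; at 7: 7^(7 + 1) + 2·7^2 + 7 + 5 = 5764911; next = 5764910
base 7: 5764910 = 7^(7 + 1) + 2·7^2 + 7 + 4; at 8: 8^(8 + 1) + 2·8^2 + 8 + 4 = 134217868; next = 134217867

ω^(ω + 1) + ω^2·2 + ω + 4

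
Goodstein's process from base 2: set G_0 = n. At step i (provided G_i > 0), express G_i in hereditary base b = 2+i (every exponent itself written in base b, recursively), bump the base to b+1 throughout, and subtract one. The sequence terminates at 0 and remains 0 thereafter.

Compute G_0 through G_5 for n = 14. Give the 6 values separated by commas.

14, 110, 1281, 18750, 326591, 5862840

[0] 14 ≡ 2^(2 + 1) + 2^2 + 2 (base 2). Lift 3: 111. −1: 110.
[1] 110 ≡ 3^(3 + 1) + 3^3 + 2 (base 3). Lift 4: 1282. −1: 1281.
[2] 1281 ≡ 4^(4 + 1) + 4^4 + 1 (base 4). Lift 5: 18751. −1: 18750.
[3] 18750 ≡ 5^(5 + 1) + 5^5 (base 5). Lift 6: 326592. −1: 326591.
[4] 326591 ≡ 6^(6 + 1) + 5·6^5 + 5·6^4 + 5·6^3 + 5·6^2 + 5·6 + 5 (base 6). Lift 7: 5862841. −1: 5862840.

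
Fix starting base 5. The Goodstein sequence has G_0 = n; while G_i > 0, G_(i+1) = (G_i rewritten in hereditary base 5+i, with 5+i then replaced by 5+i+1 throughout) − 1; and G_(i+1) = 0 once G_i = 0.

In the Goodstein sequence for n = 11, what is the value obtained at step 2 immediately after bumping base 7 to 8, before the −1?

(0) 11|_5 = 2·5 + 1 ↦ 2·6 + 1|_6 = 13 ⇒ 12
(1) 12|_6 = 2·6 ↦ 2·7|_7 = 14 ⇒ 13

14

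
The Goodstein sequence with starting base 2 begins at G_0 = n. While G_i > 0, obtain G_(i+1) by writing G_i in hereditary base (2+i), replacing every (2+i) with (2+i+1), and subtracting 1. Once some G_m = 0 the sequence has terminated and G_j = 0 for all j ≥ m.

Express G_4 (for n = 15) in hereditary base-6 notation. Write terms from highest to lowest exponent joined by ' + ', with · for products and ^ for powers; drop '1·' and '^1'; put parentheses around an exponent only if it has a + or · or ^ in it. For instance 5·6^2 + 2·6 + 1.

6^(6 + 1) + 6^6 + 1

step 0: 15 = 2^(2 + 1) + 2^2 + 2 + 1; sub 3 for 2: 3^(3 + 1) + 3^3 + 3 + 1; = 112; G_1 = 112−1 = 111
step 1: 111 = 3^(3 + 1) + 3^3 + 3; sub 4 for 3: 4^(4 + 1) + 4^4 + 4; = 1284; G_2 = 1284−1 = 1283
step 2: 1283 = 4^(4 + 1) + 4^4 + 3; sub 5 for 4: 5^(5 + 1) + 5^5 + 3; = 18753; G_3 = 18753−1 = 18752
step 3: 18752 = 5^(5 + 1) + 5^5 + 2; sub 6 for 5: 6^(6 + 1) + 6^6 + 2; = 326594; G_4 = 326594−1 = 326593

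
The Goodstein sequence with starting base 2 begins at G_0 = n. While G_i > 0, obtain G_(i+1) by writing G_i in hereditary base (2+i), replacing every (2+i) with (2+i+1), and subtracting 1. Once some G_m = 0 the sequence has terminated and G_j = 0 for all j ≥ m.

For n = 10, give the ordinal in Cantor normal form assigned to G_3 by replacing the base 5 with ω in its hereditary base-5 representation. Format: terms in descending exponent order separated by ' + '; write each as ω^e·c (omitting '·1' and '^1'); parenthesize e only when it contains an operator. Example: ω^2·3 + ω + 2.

ω^(ω + 1)

10 —HB2→ 2^(2 + 1) + 2 —bump→ 3^(3 + 1) + 3 = 84 —(−1)→ 83
83 —HB3→ 3^(3 + 1) + 2 —bump→ 4^(4 + 1) + 2 = 1026 —(−1)→ 1025
1025 —HB4→ 4^(4 + 1) + 1 —bump→ 5^(5 + 1) + 1 = 15626 —(−1)→ 15625
15625 —HB5→ 5^(5 + 1) —bump→ 6^(6 + 1) = 279936 —(−1)→ 279935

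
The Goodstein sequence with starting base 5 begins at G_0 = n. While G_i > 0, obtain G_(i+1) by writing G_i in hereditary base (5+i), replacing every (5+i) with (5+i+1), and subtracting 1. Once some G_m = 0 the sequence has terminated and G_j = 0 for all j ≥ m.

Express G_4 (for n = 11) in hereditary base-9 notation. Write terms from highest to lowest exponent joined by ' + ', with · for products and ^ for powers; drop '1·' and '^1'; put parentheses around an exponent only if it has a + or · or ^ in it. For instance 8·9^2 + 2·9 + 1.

11 —HB5→ 2·5 + 1 —bump→ 2·6 + 1 = 13 —(−1)→ 12
12 —HB6→ 2·6 —bump→ 2·7 = 14 —(−1)→ 13
13 —HB7→ 7 + 6 —bump→ 8 + 6 = 14 —(−1)→ 13
13 —HB8→ 8 + 5 —bump→ 9 + 5 = 14 —(−1)→ 13
13 —HB9→ 9 + 4 —bump→ 10 + 4 = 14 —(−1)→ 13

9 + 4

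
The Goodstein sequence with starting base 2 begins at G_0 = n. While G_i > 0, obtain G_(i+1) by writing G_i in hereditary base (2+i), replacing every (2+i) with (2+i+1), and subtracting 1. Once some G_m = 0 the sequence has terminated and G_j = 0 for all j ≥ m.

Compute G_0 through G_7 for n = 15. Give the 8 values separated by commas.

G_0 = 15. HB_2(15) = 2^(2 + 1) + 2^2 + 2 + 1. Bump = 112. G_1 = 111.
G_1 = 111. HB_3(111) = 3^(3 + 1) + 3^3 + 3. Bump = 1284. G_2 = 1283.
G_2 = 1283. HB_4(1283) = 4^(4 + 1) + 4^4 + 3. Bump = 18753. G_3 = 18752.
G_3 = 18752. HB_5(18752) = 5^(5 + 1) + 5^5 + 2. Bump = 326594. G_4 = 326593.
G_4 = 326593. HB_6(326593) = 6^(6 + 1) + 6^6 + 1. Bump = 6588345. G_5 = 6588344.
G_5 = 6588344. HB_7(6588344) = 7^(7 + 1) + 7^7. Bump = 150994944. G_6 = 150994943.
G_6 = 150994943. HB_8(150994943) = 8^(8 + 1) + 7·8^7 + 7·8^6 + 7·8^5 + 7·8^4 + 7·8^3 + 7·8^2 + 7·8 + 7. Bump = 3524450281. G_7 = 3524450280.

15, 111, 1283, 18752, 326593, 6588344, 150994943, 3524450280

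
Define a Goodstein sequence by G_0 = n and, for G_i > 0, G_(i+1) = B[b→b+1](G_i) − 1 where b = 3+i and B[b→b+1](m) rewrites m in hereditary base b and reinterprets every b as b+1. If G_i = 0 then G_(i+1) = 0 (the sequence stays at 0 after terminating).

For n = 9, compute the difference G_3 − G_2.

G_0=9  [base 3] 3^2  →[3↦4]→  4^2 = 16  −1 ⇒ G_1=15
G_1=15  [base 4] 3·4 + 3  →[4↦5]→  3·5 + 3 = 18  −1 ⇒ G_2=17
G_2=17  [base 5] 3·5 + 2  →[5↦6]→  3·6 + 2 = 20  −1 ⇒ G_3=19

2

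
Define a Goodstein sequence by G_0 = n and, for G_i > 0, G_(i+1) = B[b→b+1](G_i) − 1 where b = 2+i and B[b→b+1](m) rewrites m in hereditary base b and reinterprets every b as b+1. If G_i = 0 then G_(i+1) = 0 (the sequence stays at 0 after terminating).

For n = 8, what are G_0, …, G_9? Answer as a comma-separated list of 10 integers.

8, 80, 553, 6310, 93395, 1647195, 33554571, 774841151, 20000000211, 570623341475

i=0: 8 = 2^(2 + 1) (b=2); 2→3: 3^(3 + 1) = 81; 81−1 = 80
i=1: 80 = 2·3^3 + 2·3^2 + 2·3 + 2 (b=3); 3→4: 2·4^4 + 2·4^2 + 2·4 + 2 = 554; 554−1 = 553
i=2: 553 = 2·4^4 + 2·4^2 + 2·4 + 1 (b=4); 4→5: 2·5^5 + 2·5^2 + 2·5 + 1 = 6311; 6311−1 = 6310
i=3: 6310 = 2·5^5 + 2·5^2 + 2·5 (b=5); 5→6: 2·6^6 + 2·6^2 + 2·6 = 93396; 93396−1 = 93395
i=4: 93395 = 2·6^6 + 2·6^2 + 6 + 5 (b=6); 6→7: 2·7^7 + 2·7^2 + 7 + 5 = 1647196; 1647196−1 = 1647195
i=5: 1647195 = 2·7^7 + 2·7^2 + 7 + 4 (b=7); 7→8: 2·8^8 + 2·8^2 + 8 + 4 = 33554572; 33554572−1 = 33554571
i=6: 33554571 = 2·8^8 + 2·8^2 + 8 + 3 (b=8); 8→9: 2·9^9 + 2·9^2 + 9 + 3 = 774841152; 774841152−1 = 774841151
i=7: 774841151 = 2·9^9 + 2·9^2 + 9 + 2 (b=9); 9→10: 2·10^10 + 2·10^2 + 10 + 2 = 20000000212; 20000000212−1 = 20000000211
i=8: 20000000211 = 2·10^10 + 2·10^2 + 10 + 1 (b=10); 10→11: 2·11^11 + 2·11^2 + 11 + 1 = 570623341476; 570623341476−1 = 570623341475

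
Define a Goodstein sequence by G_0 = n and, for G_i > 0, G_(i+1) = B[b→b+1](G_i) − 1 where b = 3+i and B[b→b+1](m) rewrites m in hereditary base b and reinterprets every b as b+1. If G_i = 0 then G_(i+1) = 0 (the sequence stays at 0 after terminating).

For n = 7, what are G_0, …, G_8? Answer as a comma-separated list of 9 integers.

i=0: 7 = 2·3 + 1 (b=3); 3→4: 2·4 + 1 = 9; 9−1 = 8
i=1: 8 = 2·4 (b=4); 4→5: 2·5 = 10; 10−1 = 9
i=2: 9 = 5 + 4 (b=5); 5→6: 6 + 4 = 10; 10−1 = 9
i=3: 9 = 6 + 3 (b=6); 6→7: 7 + 3 = 10; 10−1 = 9
i=4: 9 = 7 + 2 (b=7); 7→8: 8 + 2 = 10; 10−1 = 9
i=5: 9 = 8 + 1 (b=8); 8→9: 9 + 1 = 10; 10−1 = 9
i=6: 9 = 9 (b=9); 9→10: 10 = 10; 10−1 = 9
i=7: 9 = 9 (b=10); 10→11: 9 = 9; 9−1 = 8

7, 8, 9, 9, 9, 9, 9, 9, 8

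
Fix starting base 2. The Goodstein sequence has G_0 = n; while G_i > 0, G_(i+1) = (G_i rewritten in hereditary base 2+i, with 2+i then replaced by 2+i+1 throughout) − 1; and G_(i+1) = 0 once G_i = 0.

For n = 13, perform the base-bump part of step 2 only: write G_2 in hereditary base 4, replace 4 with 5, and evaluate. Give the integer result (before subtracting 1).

16093

base 2: 13 = 2^(2 + 1) + 2^2 + 1; at 3: 3^(3 + 1) + 3^3 + 1 = 109; next = 108
base 3: 108 = 3^(3 + 1) + 3^3; at 4: 4^(4 + 1) + 4^4 = 1280; next = 1279
base 4: 1279 = 4^(4 + 1) + 3·4^3 + 3·4^2 + 3·4 + 3; at 5: 5^(5 + 1) + 3·5^3 + 3·5^2 + 3·5 + 3 = 16093; next = 16092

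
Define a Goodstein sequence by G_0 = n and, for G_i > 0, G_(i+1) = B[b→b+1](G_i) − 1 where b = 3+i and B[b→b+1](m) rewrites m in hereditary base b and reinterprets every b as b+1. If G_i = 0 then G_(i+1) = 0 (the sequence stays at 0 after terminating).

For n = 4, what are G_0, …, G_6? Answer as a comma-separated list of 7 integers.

4, 4, 4, 3, 2, 1, 0

base 3: 4 = 3 + 1; at 4: 4 + 1 = 5; next = 4
base 4: 4 = 4; at 5: 5 = 5; next = 4
base 5: 4 = 4; at 6: 4 = 4; next = 3
base 6: 3 = 3; at 7: 3 = 3; next = 2
base 7: 2 = 2; at 8: 2 = 2; next = 1
base 8: 1 = 1; at 9: 1 = 1; next = 0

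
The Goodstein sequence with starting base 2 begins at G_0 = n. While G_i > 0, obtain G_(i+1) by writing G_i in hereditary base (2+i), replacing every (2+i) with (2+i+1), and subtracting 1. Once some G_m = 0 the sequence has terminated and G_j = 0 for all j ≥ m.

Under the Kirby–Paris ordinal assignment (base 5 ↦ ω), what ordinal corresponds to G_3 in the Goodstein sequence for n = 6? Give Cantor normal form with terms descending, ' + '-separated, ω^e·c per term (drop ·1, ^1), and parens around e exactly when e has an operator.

step 0: 6 = 2^2 + 2; sub 3 for 2: 3^3 + 3; = 30; G_1 = 30−1 = 29
step 1: 29 = 3^3 + 2; sub 4 for 3: 4^4 + 2; = 258; G_2 = 258−1 = 257
step 2: 257 = 4^4 + 1; sub 5 for 4: 5^5 + 1; = 3126; G_3 = 3126−1 = 3125
step 3: 3125 = 5^5; sub 6 for 5: 6^6; = 46656; G_4 = 46656−1 = 46655

ω^ω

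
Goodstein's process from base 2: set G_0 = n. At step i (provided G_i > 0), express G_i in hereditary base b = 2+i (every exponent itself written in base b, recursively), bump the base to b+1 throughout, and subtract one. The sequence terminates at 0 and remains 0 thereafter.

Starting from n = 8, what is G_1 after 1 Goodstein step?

80

base 2: 8 = 2^(2 + 1); at 3: 3^(3 + 1) = 81; next = 80
base 3: 80 = 2·3^3 + 2·3^2 + 2·3 + 2; at 4: 2·4^4 + 2·4^2 + 2·4 + 2 = 554; next = 553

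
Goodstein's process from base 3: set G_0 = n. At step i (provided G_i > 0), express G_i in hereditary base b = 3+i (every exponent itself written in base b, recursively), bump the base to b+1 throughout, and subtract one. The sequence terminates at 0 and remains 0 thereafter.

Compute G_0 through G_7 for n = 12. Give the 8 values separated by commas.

12, 19, 27, 37, 49, 63, 69, 75

i=0: 12 = 3^2 + 3 (b=3); 3→4: 4^2 + 4 = 20; 20−1 = 19
i=1: 19 = 4^2 + 3 (b=4); 4→5: 5^2 + 3 = 28; 28−1 = 27
i=2: 27 = 5^2 + 2 (b=5); 5→6: 6^2 + 2 = 38; 38−1 = 37
i=3: 37 = 6^2 + 1 (b=6); 6→7: 7^2 + 1 = 50; 50−1 = 49
i=4: 49 = 7^2 (b=7); 7→8: 8^2 = 64; 64−1 = 63
i=5: 63 = 7·8 + 7 (b=8); 8→9: 7·9 + 7 = 70; 70−1 = 69
i=6: 69 = 7·9 + 6 (b=9); 9→10: 7·10 + 6 = 76; 76−1 = 75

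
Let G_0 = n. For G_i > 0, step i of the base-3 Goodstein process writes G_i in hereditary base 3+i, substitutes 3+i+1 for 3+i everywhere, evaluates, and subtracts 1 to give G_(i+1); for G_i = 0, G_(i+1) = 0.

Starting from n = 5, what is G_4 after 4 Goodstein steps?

4

step 0: 5 = 3 + 2; sub 4 for 3: 4 + 2; = 6; G_1 = 6−1 = 5
step 1: 5 = 4 + 1; sub 5 for 4: 5 + 1; = 6; G_2 = 6−1 = 5
step 2: 5 = 5; sub 6 for 5: 6; = 6; G_3 = 6−1 = 5
step 3: 5 = 5; sub 7 for 6: 5; = 5; G_4 = 5−1 = 4
step 4: 4 = 4; sub 8 for 7: 4; = 4; G_5 = 4−1 = 3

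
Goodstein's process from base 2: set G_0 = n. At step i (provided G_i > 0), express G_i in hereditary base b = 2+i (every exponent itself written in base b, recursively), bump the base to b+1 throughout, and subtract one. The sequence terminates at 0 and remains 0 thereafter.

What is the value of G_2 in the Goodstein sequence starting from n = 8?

553

i=0: 8 = 2^(2 + 1) (b=2); 2→3: 3^(3 + 1) = 81; 81−1 = 80
i=1: 80 = 2·3^3 + 2·3^2 + 2·3 + 2 (b=3); 3→4: 2·4^4 + 2·4^2 + 2·4 + 2 = 554; 554−1 = 553
i=2: 553 = 2·4^4 + 2·4^2 + 2·4 + 1 (b=4); 4→5: 2·5^5 + 2·5^2 + 2·5 + 1 = 6311; 6311−1 = 6310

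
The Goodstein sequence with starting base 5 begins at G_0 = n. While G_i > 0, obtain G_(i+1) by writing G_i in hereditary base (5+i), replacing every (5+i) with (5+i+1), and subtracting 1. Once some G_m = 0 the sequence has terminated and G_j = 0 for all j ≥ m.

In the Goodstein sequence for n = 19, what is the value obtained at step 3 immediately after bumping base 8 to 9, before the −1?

28

G_0 = 19. HB_5(19) = 3·5 + 4. Bump = 22. G_1 = 21.
G_1 = 21. HB_6(21) = 3·6 + 3. Bump = 24. G_2 = 23.
G_2 = 23. HB_7(23) = 3·7 + 2. Bump = 26. G_3 = 25.
G_3 = 25. HB_8(25) = 3·8 + 1. Bump = 28. G_4 = 27.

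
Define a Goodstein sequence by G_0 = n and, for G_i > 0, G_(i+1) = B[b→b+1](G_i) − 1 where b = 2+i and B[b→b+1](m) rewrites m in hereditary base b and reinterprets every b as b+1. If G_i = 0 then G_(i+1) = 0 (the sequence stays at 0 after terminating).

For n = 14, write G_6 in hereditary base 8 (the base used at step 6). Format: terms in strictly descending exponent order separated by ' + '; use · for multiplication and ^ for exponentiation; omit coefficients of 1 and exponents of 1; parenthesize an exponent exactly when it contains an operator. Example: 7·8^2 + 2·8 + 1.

8^(8 + 1) + 5·8^5 + 5·8^4 + 5·8^3 + 5·8^2 + 5·8 + 3

G_0 = 14. HB_2(14) = 2^(2 + 1) + 2^2 + 2. Bump = 111. G_1 = 110.
G_1 = 110. HB_3(110) = 3^(3 + 1) + 3^3 + 2. Bump = 1282. G_2 = 1281.
G_2 = 1281. HB_4(1281) = 4^(4 + 1) + 4^4 + 1. Bump = 18751. G_3 = 18750.
G_3 = 18750. HB_5(18750) = 5^(5 + 1) + 5^5. Bump = 326592. G_4 = 326591.
G_4 = 326591. HB_6(326591) = 6^(6 + 1) + 5·6^5 + 5·6^4 + 5·6^3 + 5·6^2 + 5·6 + 5. Bump = 5862841. G_5 = 5862840.
G_5 = 5862840. HB_7(5862840) = 7^(7 + 1) + 5·7^5 + 5·7^4 + 5·7^3 + 5·7^2 + 5·7 + 4. Bump = 134404972. G_6 = 134404971.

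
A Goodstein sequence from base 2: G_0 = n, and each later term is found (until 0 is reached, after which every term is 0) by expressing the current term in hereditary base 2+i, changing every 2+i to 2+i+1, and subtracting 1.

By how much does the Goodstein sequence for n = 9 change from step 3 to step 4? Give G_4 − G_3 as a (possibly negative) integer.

130901

[0] 9 ≡ 2^(2 + 1) + 1 (base 2). Lift 3: 82. −1: 81.
[1] 81 ≡ 3^(3 + 1) (base 3). Lift 4: 1024. −1: 1023.
[2] 1023 ≡ 3·4^4 + 3·4^3 + 3·4^2 + 3·4 + 3 (base 4). Lift 5: 9843. −1: 9842.
[3] 9842 ≡ 3·5^5 + 3·5^3 + 3·5^2 + 3·5 + 2 (base 5). Lift 6: 140744. −1: 140743.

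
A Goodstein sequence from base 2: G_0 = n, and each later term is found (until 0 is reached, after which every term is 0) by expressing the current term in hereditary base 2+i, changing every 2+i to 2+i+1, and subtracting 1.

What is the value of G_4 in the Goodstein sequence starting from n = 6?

G_0 = 6. HB_2(6) = 2^2 + 2. Bump = 30. G_1 = 29.
G_1 = 29. HB_3(29) = 3^3 + 2. Bump = 258. G_2 = 257.
G_2 = 257. HB_4(257) = 4^4 + 1. Bump = 3126. G_3 = 3125.
G_3 = 3125. HB_5(3125) = 5^5. Bump = 46656. G_4 = 46655.
G_4 = 46655. HB_6(46655) = 5·6^5 + 5·6^4 + 5·6^3 + 5·6^2 + 5·6 + 5. Bump = 98040. G_5 = 98039.

46655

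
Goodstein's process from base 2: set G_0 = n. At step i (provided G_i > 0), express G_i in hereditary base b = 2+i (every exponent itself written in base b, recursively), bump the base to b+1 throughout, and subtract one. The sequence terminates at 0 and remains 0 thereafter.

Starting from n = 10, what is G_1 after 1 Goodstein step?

83

G_0 = 10. HB_2(10) = 2^(2 + 1) + 2. Bump = 84. G_1 = 83.
G_1 = 83. HB_3(83) = 3^(3 + 1) + 2. Bump = 1026. G_2 = 1025.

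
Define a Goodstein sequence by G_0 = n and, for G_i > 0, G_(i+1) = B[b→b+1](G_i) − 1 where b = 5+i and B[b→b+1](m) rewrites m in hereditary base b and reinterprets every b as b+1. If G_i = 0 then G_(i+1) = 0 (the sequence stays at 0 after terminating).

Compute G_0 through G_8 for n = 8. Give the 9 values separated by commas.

step 0: 8 = 5 + 3; sub 6 for 5: 6 + 3; = 9; G_1 = 9−1 = 8
step 1: 8 = 6 + 2; sub 7 for 6: 7 + 2; = 9; G_2 = 9−1 = 8
step 2: 8 = 7 + 1; sub 8 for 7: 8 + 1; = 9; G_3 = 9−1 = 8
step 3: 8 = 8; sub 9 for 8: 9; = 9; G_4 = 9−1 = 8
step 4: 8 = 8; sub 10 for 9: 8; = 8; G_5 = 8−1 = 7
step 5: 7 = 7; sub 11 for 10: 7; = 7; G_6 = 7−1 = 6
step 6: 6 = 6; sub 12 for 11: 6; = 6; G_7 = 6−1 = 5
step 7: 5 = 5; sub 13 for 12: 5; = 5; G_8 = 5−1 = 4

8, 8, 8, 8, 8, 7, 6, 5, 4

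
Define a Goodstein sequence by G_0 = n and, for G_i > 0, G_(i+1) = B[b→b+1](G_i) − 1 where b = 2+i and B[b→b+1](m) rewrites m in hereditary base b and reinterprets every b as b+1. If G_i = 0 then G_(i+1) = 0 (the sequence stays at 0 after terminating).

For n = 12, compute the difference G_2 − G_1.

958

base 2: 12 = 2^(2 + 1) + 2^2; at 3: 3^(3 + 1) + 3^3 = 108; next = 107
base 3: 107 = 3^(3 + 1) + 2·3^2 + 2·3 + 2; at 4: 4^(4 + 1) + 2·4^2 + 2·4 + 2 = 1066; next = 1065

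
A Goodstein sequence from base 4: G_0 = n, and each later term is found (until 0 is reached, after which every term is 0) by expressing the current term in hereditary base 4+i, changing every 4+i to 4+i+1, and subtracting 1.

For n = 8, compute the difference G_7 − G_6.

8 —HB4→ 2·4 —bump→ 2·5 = 10 —(−1)→ 9
9 —HB5→ 5 + 4 —bump→ 6 + 4 = 10 —(−1)→ 9
9 —HB6→ 6 + 3 —bump→ 7 + 3 = 10 —(−1)→ 9
9 —HB7→ 7 + 2 —bump→ 8 + 2 = 10 —(−1)→ 9
9 —HB8→ 8 + 1 —bump→ 9 + 1 = 10 —(−1)→ 9
9 —HB9→ 9 —bump→ 10 = 10 —(−1)→ 9
9 —HB10→ 9 —bump→ 9 = 9 —(−1)→ 8

-1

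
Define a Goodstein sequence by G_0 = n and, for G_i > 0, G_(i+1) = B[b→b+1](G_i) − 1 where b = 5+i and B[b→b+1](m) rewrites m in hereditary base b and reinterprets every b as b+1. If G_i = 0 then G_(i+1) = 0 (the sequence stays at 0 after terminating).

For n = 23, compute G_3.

32

G_0=23  [base 5] 4·5 + 3  →[5↦6]→  4·6 + 3 = 27  −1 ⇒ G_1=26
G_1=26  [base 6] 4·6 + 2  →[6↦7]→  4·7 + 2 = 30  −1 ⇒ G_2=29
G_2=29  [base 7] 4·7 + 1  →[7↦8]→  4·8 + 1 = 33  −1 ⇒ G_3=32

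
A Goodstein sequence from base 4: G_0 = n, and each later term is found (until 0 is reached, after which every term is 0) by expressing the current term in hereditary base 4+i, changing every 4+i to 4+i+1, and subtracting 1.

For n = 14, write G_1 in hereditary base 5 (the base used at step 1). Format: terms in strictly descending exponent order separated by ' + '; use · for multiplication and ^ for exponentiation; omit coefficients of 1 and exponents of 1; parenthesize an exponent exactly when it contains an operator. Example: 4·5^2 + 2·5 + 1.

base 4: 14 = 3·4 + 2; at 5: 3·5 + 2 = 17; next = 16
base 5: 16 = 3·5 + 1; at 6: 3·6 + 1 = 19; next = 18

3·5 + 1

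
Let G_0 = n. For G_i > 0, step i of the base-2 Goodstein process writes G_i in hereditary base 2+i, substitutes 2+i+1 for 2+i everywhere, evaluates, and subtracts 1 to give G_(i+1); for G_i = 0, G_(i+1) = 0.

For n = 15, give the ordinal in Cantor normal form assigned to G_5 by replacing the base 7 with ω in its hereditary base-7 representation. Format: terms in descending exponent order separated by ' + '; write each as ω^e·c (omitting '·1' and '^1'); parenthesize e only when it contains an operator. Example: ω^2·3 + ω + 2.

ω^(ω + 1) + ω^ω

step 0: 15 = 2^(2 + 1) + 2^2 + 2 + 1; sub 3 for 2: 3^(3 + 1) + 3^3 + 3 + 1; = 112; G_1 = 112−1 = 111
step 1: 111 = 3^(3 + 1) + 3^3 + 3; sub 4 for 3: 4^(4 + 1) + 4^4 + 4; = 1284; G_2 = 1284−1 = 1283
step 2: 1283 = 4^(4 + 1) + 4^4 + 3; sub 5 for 4: 5^(5 + 1) + 5^5 + 3; = 18753; G_3 = 18753−1 = 18752
step 3: 18752 = 5^(5 + 1) + 5^5 + 2; sub 6 for 5: 6^(6 + 1) + 6^6 + 2; = 326594; G_4 = 326594−1 = 326593
step 4: 326593 = 6^(6 + 1) + 6^6 + 1; sub 7 for 6: 7^(7 + 1) + 7^7 + 1; = 6588345; G_5 = 6588345−1 = 6588344
step 5: 6588344 = 7^(7 + 1) + 7^7; sub 8 for 7: 8^(8 + 1) + 8^8; = 150994944; G_6 = 150994944−1 = 150994943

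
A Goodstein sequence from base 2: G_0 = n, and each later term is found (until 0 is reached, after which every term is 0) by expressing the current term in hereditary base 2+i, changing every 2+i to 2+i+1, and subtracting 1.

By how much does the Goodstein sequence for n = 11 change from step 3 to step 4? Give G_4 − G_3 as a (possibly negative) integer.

264310

11 —HB2→ 2^(2 + 1) + 2 + 1 —bump→ 3^(3 + 1) + 3 + 1 = 85 —(−1)→ 84
84 —HB3→ 3^(3 + 1) + 3 —bump→ 4^(4 + 1) + 4 = 1028 —(−1)→ 1027
1027 —HB4→ 4^(4 + 1) + 3 —bump→ 5^(5 + 1) + 3 = 15628 —(−1)→ 15627
15627 —HB5→ 5^(5 + 1) + 2 —bump→ 6^(6 + 1) + 2 = 279938 —(−1)→ 279937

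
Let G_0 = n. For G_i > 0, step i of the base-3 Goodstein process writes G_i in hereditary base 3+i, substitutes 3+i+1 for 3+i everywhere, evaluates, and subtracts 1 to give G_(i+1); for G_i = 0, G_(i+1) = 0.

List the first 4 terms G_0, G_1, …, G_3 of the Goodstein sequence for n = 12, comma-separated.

12, 19, 27, 37

i=0: 12 = 3^2 + 3 (b=3); 3→4: 4^2 + 4 = 20; 20−1 = 19
i=1: 19 = 4^2 + 3 (b=4); 4→5: 5^2 + 3 = 28; 28−1 = 27
i=2: 27 = 5^2 + 2 (b=5); 5→6: 6^2 + 2 = 38; 38−1 = 37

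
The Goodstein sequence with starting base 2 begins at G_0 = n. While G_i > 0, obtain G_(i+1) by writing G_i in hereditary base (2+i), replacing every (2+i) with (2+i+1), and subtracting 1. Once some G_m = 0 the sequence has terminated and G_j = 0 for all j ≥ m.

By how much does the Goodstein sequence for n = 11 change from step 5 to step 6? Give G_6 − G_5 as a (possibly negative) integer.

128452926

[0] 11 ≡ 2^(2 + 1) + 2 + 1 (base 2). Lift 3: 85. −1: 84.
[1] 84 ≡ 3^(3 + 1) + 3 (base 3). Lift 4: 1028. −1: 1027.
[2] 1027 ≡ 4^(4 + 1) + 3 (base 4). Lift 5: 15628. −1: 15627.
[3] 15627 ≡ 5^(5 + 1) + 2 (base 5). Lift 6: 279938. −1: 279937.
[4] 279937 ≡ 6^(6 + 1) + 1 (base 6). Lift 7: 5764802. −1: 5764801.
[5] 5764801 ≡ 7^(7 + 1) (base 7). Lift 8: 134217728. −1: 134217727.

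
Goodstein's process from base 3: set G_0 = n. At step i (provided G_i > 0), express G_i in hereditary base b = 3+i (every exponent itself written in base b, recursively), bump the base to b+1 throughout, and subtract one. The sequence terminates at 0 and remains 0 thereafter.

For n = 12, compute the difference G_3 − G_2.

G_0=12  [base 3] 3^2 + 3  →[3↦4]→  4^2 + 4 = 20  −1 ⇒ G_1=19
G_1=19  [base 4] 4^2 + 3  →[4↦5]→  5^2 + 3 = 28  −1 ⇒ G_2=27
G_2=27  [base 5] 5^2 + 2  →[5↦6]→  6^2 + 2 = 38  −1 ⇒ G_3=37

10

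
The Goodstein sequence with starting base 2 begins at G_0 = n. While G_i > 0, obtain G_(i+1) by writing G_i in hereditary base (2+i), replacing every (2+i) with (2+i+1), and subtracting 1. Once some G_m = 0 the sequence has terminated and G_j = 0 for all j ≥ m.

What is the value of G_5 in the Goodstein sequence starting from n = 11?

step 0: 11 = 2^(2 + 1) + 2 + 1; sub 3 for 2: 3^(3 + 1) + 3 + 1; = 85; G_1 = 85−1 = 84
step 1: 84 = 3^(3 + 1) + 3; sub 4 for 3: 4^(4 + 1) + 4; = 1028; G_2 = 1028−1 = 1027
step 2: 1027 = 4^(4 + 1) + 3; sub 5 for 4: 5^(5 + 1) + 3; = 15628; G_3 = 15628−1 = 15627
step 3: 15627 = 5^(5 + 1) + 2; sub 6 for 5: 6^(6 + 1) + 2; = 279938; G_4 = 279938−1 = 279937
step 4: 279937 = 6^(6 + 1) + 1; sub 7 for 6: 7^(7 + 1) + 1; = 5764802; G_5 = 5764802−1 = 5764801
step 5: 5764801 = 7^(7 + 1); sub 8 for 7: 8^(8 + 1); = 134217728; G_6 = 134217728−1 = 134217727

5764801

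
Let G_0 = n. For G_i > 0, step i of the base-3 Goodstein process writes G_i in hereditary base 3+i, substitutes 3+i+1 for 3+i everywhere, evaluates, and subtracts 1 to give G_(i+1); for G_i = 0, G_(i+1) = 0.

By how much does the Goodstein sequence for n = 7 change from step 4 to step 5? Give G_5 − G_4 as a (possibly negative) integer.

0

G_0 = 7. HB_3(7) = 2·3 + 1. Bump = 9. G_1 = 8.
G_1 = 8. HB_4(8) = 2·4. Bump = 10. G_2 = 9.
G_2 = 9. HB_5(9) = 5 + 4. Bump = 10. G_3 = 9.
G_3 = 9. HB_6(9) = 6 + 3. Bump = 10. G_4 = 9.
G_4 = 9. HB_7(9) = 7 + 2. Bump = 10. G_5 = 9.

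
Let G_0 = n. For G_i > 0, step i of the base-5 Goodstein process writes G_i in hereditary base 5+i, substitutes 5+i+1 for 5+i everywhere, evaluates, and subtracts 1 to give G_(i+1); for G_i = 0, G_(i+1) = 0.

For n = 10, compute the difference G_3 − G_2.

[0] 10 ≡ 2·5 (base 5). Lift 6: 12. −1: 11.
[1] 11 ≡ 6 + 5 (base 6). Lift 7: 12. −1: 11.
[2] 11 ≡ 7 + 4 (base 7). Lift 8: 12. −1: 11.

0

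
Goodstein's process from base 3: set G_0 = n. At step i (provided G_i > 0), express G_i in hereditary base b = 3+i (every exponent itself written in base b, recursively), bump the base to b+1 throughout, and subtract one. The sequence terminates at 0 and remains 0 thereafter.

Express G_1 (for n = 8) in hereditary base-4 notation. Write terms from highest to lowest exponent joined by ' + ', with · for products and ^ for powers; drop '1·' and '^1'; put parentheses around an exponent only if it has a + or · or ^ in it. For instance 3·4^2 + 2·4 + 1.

2·4 + 1

(0) 8|_3 = 2·3 + 2 ↦ 2·4 + 2|_4 = 10 ⇒ 9
(1) 9|_4 = 2·4 + 1 ↦ 2·5 + 1|_5 = 11 ⇒ 10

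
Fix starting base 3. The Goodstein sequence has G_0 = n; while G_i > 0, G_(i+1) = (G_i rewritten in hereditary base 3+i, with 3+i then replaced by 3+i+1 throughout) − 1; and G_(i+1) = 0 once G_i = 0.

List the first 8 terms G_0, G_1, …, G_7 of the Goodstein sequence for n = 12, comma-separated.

[0] 12 ≡ 3^2 + 3 (base 3). Lift 4: 20. −1: 19.
[1] 19 ≡ 4^2 + 3 (base 4). Lift 5: 28. −1: 27.
[2] 27 ≡ 5^2 + 2 (base 5). Lift 6: 38. −1: 37.
[3] 37 ≡ 6^2 + 1 (base 6). Lift 7: 50. −1: 49.
[4] 49 ≡ 7^2 (base 7). Lift 8: 64. −1: 63.
[5] 63 ≡ 7·8 + 7 (base 8). Lift 9: 70. −1: 69.
[6] 69 ≡ 7·9 + 6 (base 9). Lift 10: 76. −1: 75.

12, 19, 27, 37, 49, 63, 69, 75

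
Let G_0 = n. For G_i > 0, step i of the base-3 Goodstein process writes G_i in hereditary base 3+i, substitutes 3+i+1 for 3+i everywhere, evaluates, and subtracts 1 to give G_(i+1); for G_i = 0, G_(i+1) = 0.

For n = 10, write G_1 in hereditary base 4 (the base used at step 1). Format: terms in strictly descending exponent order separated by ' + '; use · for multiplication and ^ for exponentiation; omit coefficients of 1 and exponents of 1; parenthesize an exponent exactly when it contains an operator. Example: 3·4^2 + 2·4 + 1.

G_0 = 10. HB_3(10) = 3^2 + 1. Bump = 17. G_1 = 16.
G_1 = 16. HB_4(16) = 4^2. Bump = 25. G_2 = 24.

4^2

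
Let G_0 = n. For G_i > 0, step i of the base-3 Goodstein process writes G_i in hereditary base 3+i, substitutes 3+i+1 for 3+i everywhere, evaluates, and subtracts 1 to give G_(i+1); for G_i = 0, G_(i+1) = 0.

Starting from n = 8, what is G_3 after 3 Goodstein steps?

11

base 3: 8 = 2·3 + 2; at 4: 2·4 + 2 = 10; next = 9
base 4: 9 = 2·4 + 1; at 5: 2·5 + 1 = 11; next = 10
base 5: 10 = 2·5; at 6: 2·6 = 12; next = 11
base 6: 11 = 6 + 5; at 7: 7 + 5 = 12; next = 11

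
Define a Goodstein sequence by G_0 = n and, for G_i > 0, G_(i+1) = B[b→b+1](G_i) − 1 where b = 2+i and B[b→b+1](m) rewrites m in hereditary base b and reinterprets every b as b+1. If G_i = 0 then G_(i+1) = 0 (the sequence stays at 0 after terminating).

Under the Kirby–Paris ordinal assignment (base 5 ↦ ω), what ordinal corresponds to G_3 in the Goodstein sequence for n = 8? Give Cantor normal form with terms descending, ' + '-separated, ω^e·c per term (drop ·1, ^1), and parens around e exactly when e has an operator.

i=0: 8 = 2^(2 + 1) (b=2); 2→3: 3^(3 + 1) = 81; 81−1 = 80
i=1: 80 = 2·3^3 + 2·3^2 + 2·3 + 2 (b=3); 3→4: 2·4^4 + 2·4^2 + 2·4 + 2 = 554; 554−1 = 553
i=2: 553 = 2·4^4 + 2·4^2 + 2·4 + 1 (b=4); 4→5: 2·5^5 + 2·5^2 + 2·5 + 1 = 6311; 6311−1 = 6310
i=3: 6310 = 2·5^5 + 2·5^2 + 2·5 (b=5); 5→6: 2·6^6 + 2·6^2 + 2·6 = 93396; 93396−1 = 93395

ω^ω·2 + ω^2·2 + ω·2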